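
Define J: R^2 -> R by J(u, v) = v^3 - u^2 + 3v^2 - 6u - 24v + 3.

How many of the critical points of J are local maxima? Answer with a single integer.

1

J separates as a function of u plus a function of v, so ∇J=0 decouples.
∂J/∂u = -2(u + 3) = 0 at u ∈ {-3}; ∂J/∂v = 3(v - 2)(v + 4) = 0 at v ∈ {-4, 2}.
The Hessian is diagonal: diag(J_uu, J_vv). Second derivatives: J_uu(-3)=-2; J_vv(-4)=-18, J_vv(2)=18.
Local maxima occur where both diagonal entries negative: (-3, -4). Count: 1.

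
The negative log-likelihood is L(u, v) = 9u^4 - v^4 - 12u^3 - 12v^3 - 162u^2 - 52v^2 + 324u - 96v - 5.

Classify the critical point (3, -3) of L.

The mixed partial ∂²L/∂u∂v is 0, so the Hessian at any point is diag(L_uu, L_vv) = diag(36(3u^2 - 2u - 9), -4(3v^2 + 18v + 26)).
At (3, -3): H = diag(432, 4).
Both eigenvalues are positive, so H is positive definite: a local minimum.

local minimum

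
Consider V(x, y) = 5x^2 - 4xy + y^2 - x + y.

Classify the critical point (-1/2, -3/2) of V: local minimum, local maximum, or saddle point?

The Hessian of V is constant: H = [[10, -4], [-4, 2]].
det(H) = 10·2 − (-4)² = 4.
det(H) > 0 and tr(H) = 12 > 0, so H is positive definite and the point is a local minimum.

local minimum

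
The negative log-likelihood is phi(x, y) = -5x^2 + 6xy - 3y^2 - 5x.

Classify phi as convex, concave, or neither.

concave

phi is quadratic, so its Hessian is the constant matrix H = [[-10, 6], [6, -6]].
det(H) = 24, tr(H) = -16.
det(H) > 0 and tr(H) < 0, so H is negative definite everywhere: concave.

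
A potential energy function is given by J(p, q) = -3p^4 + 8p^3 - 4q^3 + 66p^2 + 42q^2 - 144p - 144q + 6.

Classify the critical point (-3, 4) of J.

The mixed partial ∂²J/∂p∂q is 0, so the Hessian at any point is diag(J_pp, J_qq) = diag(12(-3p^2 + 4p + 11), 12(-2q + 7)).
At (-3, 4): H = diag(-336, -12).
Both eigenvalues are negative, so H is negative definite: a local maximum.

local maximum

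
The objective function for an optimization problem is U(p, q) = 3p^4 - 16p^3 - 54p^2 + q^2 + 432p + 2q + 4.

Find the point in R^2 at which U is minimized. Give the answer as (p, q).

U(p,q) separates as A(p) + B(q) + 4, so its minimum is min A + min B + 4.
A'(p) = 12(p - 4)(p - 3)(p + 3) vanishes at p ∈ {-3, 3, 4}; B'(q) = 2q + 2 vanishes at q ∈ {-1}.
Local minima of A (where A''>0): A(-3)=-1107, A(4)=608. Local minima of B: B(-1)=-1.
So the global minimum of U is A(-3) + B(-1) + 4 = -1107 − 1 + 4 = -1104, attained at (-3, -1).

(-3, -1)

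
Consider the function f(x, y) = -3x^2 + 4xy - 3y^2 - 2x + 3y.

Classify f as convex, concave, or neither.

f is quadratic, so its Hessian is the constant matrix H = [[-6, 4], [4, -6]].
det(H) = 20, tr(H) = -12.
det(H) > 0 and tr(H) < 0, so H is negative definite everywhere: concave.

concave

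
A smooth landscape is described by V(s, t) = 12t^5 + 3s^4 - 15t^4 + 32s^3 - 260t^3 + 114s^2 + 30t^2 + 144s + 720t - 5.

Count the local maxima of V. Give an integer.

V separates as a function of s plus a function of t, so ∇V=0 decouples.
∂V/∂s = 12(s + 1)(s + 3)(s + 4) = 0 at s ∈ {-4, -3, -1}; ∂V/∂t = 60(t - 4)(t - 1)(t + 1)(t + 3) = 0 at t ∈ {-3, -1, 1, 4}.
The Hessian is diagonal: diag(V_ss, V_tt). Second derivatives: V_ss(-4)=36, V_ss(-3)=-24, V_ss(-1)=72; V_tt(-3)=-3360, V_tt(-1)=1200, V_tt(1)=-1440, V_tt(4)=6300.
Local maxima occur where both diagonal entries negative: (-3, -3), (-3, 1). Count: 2.

2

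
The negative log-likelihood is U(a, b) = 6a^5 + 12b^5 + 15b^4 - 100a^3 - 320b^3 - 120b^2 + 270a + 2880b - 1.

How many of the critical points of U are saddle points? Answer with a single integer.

U separates as a function of a plus a function of b, so ∇U=0 decouples.
∂U/∂a = 30(a - 3)(a - 1)(a + 1)(a + 3) = 0 at a ∈ {-3, -1, 1, 3}; ∂U/∂b = 60(b - 3)(b - 2)(b + 2)(b + 4) = 0 at b ∈ {-4, -2, 2, 3}.
The Hessian is diagonal: diag(U_aa, U_bb). Second derivatives: U_aa(-3)=-1440, U_aa(-1)=480, U_aa(1)=-480, U_aa(3)=1440; U_bb(-4)=-5040, U_bb(-2)=2400, U_bb(2)=-1440, U_bb(3)=2100.
Saddle points occur where the two diagonal entries have opposite signs: (-3, -2), (-3, 3), (-1, -4), (-1, 2), (1, -2), (1, 3), (3, -4), (3, 2). Count: 8.

8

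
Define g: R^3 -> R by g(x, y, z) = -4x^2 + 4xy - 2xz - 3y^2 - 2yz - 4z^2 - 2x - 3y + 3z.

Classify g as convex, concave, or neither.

g is quadratic, so its Hessian is the constant matrix H = [[-8, 4, -2], [4, -6, -2], [-2, -2, -8]].
Leading principal minors: -8, 32, -168.
Signs alternate −, +, − ⇒ H ≺ 0 ⇒ concave.

concave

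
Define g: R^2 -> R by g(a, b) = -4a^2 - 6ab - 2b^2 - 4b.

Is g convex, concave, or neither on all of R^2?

neither

g is quadratic, so its Hessian is the constant matrix H = [[-8, -6], [-6, -4]].
det(H) = -4, tr(H) = -12.
det(H) < 0, so H is indefinite: neither convex nor concave.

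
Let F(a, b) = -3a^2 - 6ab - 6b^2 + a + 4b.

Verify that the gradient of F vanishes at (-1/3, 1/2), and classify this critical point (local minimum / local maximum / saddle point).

local maximum

∇F = (-6a - 6b + 1, -6a - 12b + 4); substituting (-1/3, 1/2) gives ∇F = (0, 0), so (-1/3, 1/2) is indeed a critical point.
The Hessian of F is constant: H = [[-6, -6], [-6, -12]].
det(H) = (-6)·(-12) − (-6)² = 36.
det(H) > 0 and tr(H) = -18 < 0, so H is negative definite and the point is a local maximum.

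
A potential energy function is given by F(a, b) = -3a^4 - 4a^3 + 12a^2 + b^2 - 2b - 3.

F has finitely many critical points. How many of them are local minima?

F separates as a function of a plus a function of b, so ∇F=0 decouples.
∂F/∂a = -12a(a - 1)(a + 2) = 0 at a ∈ {-2, 0, 1}; ∂F/∂b = 2(b - 1) = 0 at b ∈ {1}.
The Hessian is diagonal: diag(F_aa, F_bb). Second derivatives: F_aa(-2)=-72, F_aa(0)=24, F_aa(1)=-36; F_bb(1)=2.
Local minima occur where both diagonal entries positive: (0, 1). Count: 1.

1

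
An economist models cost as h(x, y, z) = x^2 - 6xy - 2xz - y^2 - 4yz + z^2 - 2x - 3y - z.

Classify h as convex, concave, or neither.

neither

h is quadratic, so its Hessian is the constant matrix H = [[2, -6, -2], [-6, -2, -4], [-2, -4, 2]].
Leading principal minors: 2, -40, -200.
Neither pattern holds ⇒ H is indefinite ⇒ neither convex nor concave.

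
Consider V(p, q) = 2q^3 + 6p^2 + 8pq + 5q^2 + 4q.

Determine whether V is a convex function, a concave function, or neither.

neither

The term 2q^3 is cubic, so the Hessian is not constant.
∂²V/∂q² = 12q + 10, which takes both signs as q varies (negative for sufficiently negative q). A diagonal entry of the Hessian changing sign means the Hessian is neither positive- nor negative-semidefinite on all of R^2.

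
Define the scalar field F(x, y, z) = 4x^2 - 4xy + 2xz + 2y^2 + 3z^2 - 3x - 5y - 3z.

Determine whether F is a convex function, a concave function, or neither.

F is quadratic, so its Hessian is the constant matrix H = [[8, -4, 2], [-4, 4, 0], [2, 0, 6]].
Leading principal minors: 8, 16, 80.
All positive ⇒ H ≻ 0 ⇒ convex.

convex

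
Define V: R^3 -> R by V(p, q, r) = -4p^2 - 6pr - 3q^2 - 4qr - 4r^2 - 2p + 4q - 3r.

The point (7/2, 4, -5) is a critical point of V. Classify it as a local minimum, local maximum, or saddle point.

local maximum

The Hessian is constant: H = [[-8, 0, -6], [0, -6, -4], [-6, -4, -8]].
Leading principal minors: Δ₁ = -8, Δ₂ = 48, Δ₃ = -40.
The minors alternate sign starting negative (−, +, −), so H is negative definite: a local maximum.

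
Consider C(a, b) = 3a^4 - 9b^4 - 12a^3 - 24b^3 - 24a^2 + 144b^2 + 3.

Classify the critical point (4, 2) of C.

The mixed partial ∂²C/∂a∂b is 0, so the Hessian at any point is diag(C_aa, C_bb) = diag(12(3a^2 - 6a - 4), 36(-3b^2 - 4b + 8)).
At (4, 2): H = diag(240, -432).
The eigenvalues have opposite signs, so H is indefinite: a saddle point.

saddle point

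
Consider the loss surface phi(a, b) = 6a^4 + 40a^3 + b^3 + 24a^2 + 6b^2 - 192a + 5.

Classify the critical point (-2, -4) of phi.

The mixed partial ∂²phi/∂a∂b is 0, so the Hessian at any point is diag(phi_aa, phi_bb) = diag(24(3a^2 + 10a + 2), 6(b + 2)).
At (-2, -4): H = diag(-144, -12).
Both eigenvalues are negative, so H is negative definite: a local maximum.

local maximum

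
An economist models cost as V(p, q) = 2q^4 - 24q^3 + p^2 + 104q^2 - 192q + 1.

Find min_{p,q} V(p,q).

-127

V(p,q) separates as A(p) + B(q) + 1, so its minimum is min A + min B + 1.
A'(p) = 2p vanishes at p ∈ {0}; B'(q) = 8(q - 4)(q - 3)(q - 2) vanishes at q ∈ {2, 3, 4}.
Local minima of A (where A''>0): A(0)=0. Local minima of B: B(2)=-128, B(4)=-128.
So the global minimum of V is A(0) + B(2) + 1 = 0 − 128 + 1 = -127, attained at (0, 2).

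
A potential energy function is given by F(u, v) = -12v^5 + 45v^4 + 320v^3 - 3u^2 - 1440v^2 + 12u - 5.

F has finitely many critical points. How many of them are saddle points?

F separates as a function of u plus a function of v, so ∇F=0 decouples.
∂F/∂u = -6(u - 2) = 0 at u ∈ {2}; ∂F/∂v = -60v(v - 4)(v - 3)(v + 4) = 0 at v ∈ {-4, 0, 3, 4}.
The Hessian is diagonal: diag(F_uu, F_vv). Second derivatives: F_uu(2)=-6; F_vv(-4)=13440, F_vv(0)=-2880, F_vv(3)=1260, F_vv(4)=-1920.
Saddle points occur where the two diagonal entries have opposite signs: (2, -4), (2, 3). Count: 2.

2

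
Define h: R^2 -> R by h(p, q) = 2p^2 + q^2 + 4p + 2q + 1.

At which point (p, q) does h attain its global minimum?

(-1, -1)

h(p,q) separates as A(p) + B(q) + 1, so its minimum is min A + min B + 1.
A'(p) = 4p + 4 vanishes at p ∈ {-1}; B'(q) = 2q + 2 vanishes at q ∈ {-1}.
Local minima of A (where A''>0): A(-1)=-2. Local minima of B: B(-1)=-1.
So the global minimum of h is A(-1) + B(-1) + 1 = -2 − 1 + 1 = -2, attained at (-1, -1).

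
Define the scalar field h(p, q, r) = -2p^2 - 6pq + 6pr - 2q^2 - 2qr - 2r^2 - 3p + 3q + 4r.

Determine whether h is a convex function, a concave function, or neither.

h is quadratic, so its Hessian is the constant matrix H = [[-4, -6, 6], [-6, -4, -2], [6, -2, -4]].
Leading principal minors: -4, -20, 384.
Neither pattern holds ⇒ H is indefinite ⇒ neither convex nor concave.

neither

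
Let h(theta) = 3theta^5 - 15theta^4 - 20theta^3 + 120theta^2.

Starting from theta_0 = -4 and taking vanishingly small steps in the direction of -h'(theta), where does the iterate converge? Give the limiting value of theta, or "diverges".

h'(theta) = 15theta(theta - 4)(theta - 2)(theta + 2), so h'(-4) = 5760.
Gradient descent moves in the -h' direction, i.e. theta is decreasing.
There is no critical point below theta=-4, and h' keeps the same sign, so the iterate runs off to −∞.

diverges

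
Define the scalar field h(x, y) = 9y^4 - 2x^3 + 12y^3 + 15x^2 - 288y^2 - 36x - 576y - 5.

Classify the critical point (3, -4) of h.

saddle point

The mixed partial ∂²h/∂x∂y is 0, so the Hessian at any point is diag(h_xx, h_yy) = diag(6(-2x + 5), 36(3y^2 + 2y - 16)).
At (3, -4): H = diag(-6, 864).
The eigenvalues have opposite signs, so H is indefinite: a saddle point.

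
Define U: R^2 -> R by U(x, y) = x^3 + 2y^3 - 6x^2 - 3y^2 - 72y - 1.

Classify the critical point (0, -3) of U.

The mixed partial ∂²U/∂x∂y is 0, so the Hessian at any point is diag(U_xx, U_yy) = diag(6(x - 2), 6(2y - 1)).
At (0, -3): H = diag(-12, -42).
Both eigenvalues are negative, so H is negative definite: a local maximum.

local maximum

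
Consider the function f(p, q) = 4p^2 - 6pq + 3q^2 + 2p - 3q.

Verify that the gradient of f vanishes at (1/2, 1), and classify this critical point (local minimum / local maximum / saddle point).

local minimum

∇f = (8p - 6q + 2, -6p + 6q - 3); substituting (1/2, 1) gives ∇f = (0, 0), so (1/2, 1) is indeed a critical point.
The Hessian of f is constant: H = [[8, -6], [-6, 6]].
det(H) = 8·6 − (-6)² = 12.
det(H) > 0 and tr(H) = 14 > 0, so H is positive definite and the point is a local minimum.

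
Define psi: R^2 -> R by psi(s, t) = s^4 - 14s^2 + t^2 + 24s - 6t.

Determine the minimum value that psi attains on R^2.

-126

psi(s,t) separates as P(s) + Q(t), so its minimum is min P + min Q.
P'(s) = 4(s - 2)(s - 1)(s + 3) vanishes at s ∈ {-3, 1, 2}; Q'(t) = 2(t - 3) vanishes at t ∈ {3}.
Local minima of P (where P''>0): P(-3)=-117, P(2)=8. Local minima of Q: Q(3)=-9.
So the global minimum of psi is P(-3) + Q(3) = -117 − 9 = -126, attained at (-3, 3).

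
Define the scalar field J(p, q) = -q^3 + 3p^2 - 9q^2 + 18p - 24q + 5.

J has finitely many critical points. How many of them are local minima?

J separates as a function of p plus a function of q, so ∇J=0 decouples.
∂J/∂p = 6(p + 3) = 0 at p ∈ {-3}; ∂J/∂q = -3(q + 2)(q + 4) = 0 at q ∈ {-4, -2}.
The Hessian is diagonal: diag(J_pp, J_qq). Second derivatives: J_pp(-3)=6; J_qq(-4)=6, J_qq(-2)=-6.
Local minima occur where both diagonal entries positive: (-3, -4). Count: 1.

1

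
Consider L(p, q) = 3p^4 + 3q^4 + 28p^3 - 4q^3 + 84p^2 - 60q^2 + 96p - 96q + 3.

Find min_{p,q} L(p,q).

-893

L(p,q) separates as A(p) + B(q) + 3, so its minimum is min A + min B + 3.
A'(p) = 12(p + 1)(p + 2)(p + 4) vanishes at p ∈ {-4, -2, -1}; B'(q) = 12(q - 4)(q + 1)(q + 2) vanishes at q ∈ {-2, -1, 4}.
Local minima of A (where A''>0): A(-4)=-64, A(-1)=-37. Local minima of B: B(-2)=32, B(4)=-832.
So the global minimum of L is A(-4) + B(4) + 3 = -64 − 832 + 3 = -893, attained at (-4, 4).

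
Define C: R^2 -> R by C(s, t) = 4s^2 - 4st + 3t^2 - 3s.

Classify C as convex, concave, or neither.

convex

C is quadratic, so its Hessian is the constant matrix H = [[8, -4], [-4, 6]].
det(H) = 32, tr(H) = 14.
det(H) > 0 and tr(H) > 0, so H is positive definite everywhere: convex.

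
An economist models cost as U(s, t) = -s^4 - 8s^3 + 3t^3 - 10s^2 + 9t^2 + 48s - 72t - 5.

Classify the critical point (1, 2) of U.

saddle point

The mixed partial ∂²U/∂s∂t is 0, so the Hessian at any point is diag(U_ss, U_tt) = diag(-4(3s^2 + 12s + 5), 18(t + 1)).
At (1, 2): H = diag(-80, 54).
The eigenvalues have opposite signs, so H is indefinite: a saddle point.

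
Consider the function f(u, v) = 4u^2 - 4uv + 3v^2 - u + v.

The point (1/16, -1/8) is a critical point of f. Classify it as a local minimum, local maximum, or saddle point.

local minimum

The Hessian of f is constant: H = [[8, -4], [-4, 6]].
det(H) = 8·6 − (-4)² = 32.
det(H) > 0 and tr(H) = 14 > 0, so H is positive definite and the point is a local minimum.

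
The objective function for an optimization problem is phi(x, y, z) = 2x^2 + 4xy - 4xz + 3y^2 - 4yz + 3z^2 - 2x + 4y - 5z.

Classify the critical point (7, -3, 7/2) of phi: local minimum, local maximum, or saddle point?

local minimum

The Hessian is constant: H = [[4, 4, -4], [4, 6, -4], [-4, -4, 6]].
Leading principal minors: Δ₁ = 4, Δ₂ = 8, Δ₃ = 16.
All leading minors are positive, so H is positive definite: a local minimum.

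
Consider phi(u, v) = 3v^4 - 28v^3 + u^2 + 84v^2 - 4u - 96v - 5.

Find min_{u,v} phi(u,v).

phi(u,v) separates as P(u) + Q(v) − 5, so its minimum is min P + min Q − 5.
P'(u) = 2u - 4 vanishes at u ∈ {2}; Q'(v) = 12(v - 4)(v - 2)(v - 1) vanishes at v ∈ {1, 2, 4}.
Local minima of P (where P''>0): P(2)=-4. Local minima of Q: Q(1)=-37, Q(4)=-64.
So the global minimum of phi is P(2) + Q(4) − 5 = -4 − 64 − 5 = -73, attained at (2, 4).

-73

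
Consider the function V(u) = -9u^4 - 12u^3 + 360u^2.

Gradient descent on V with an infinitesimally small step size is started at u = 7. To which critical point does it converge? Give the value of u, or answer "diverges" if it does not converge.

V'(u) = -36u(u - 4)(u + 5), so V'(7) = -9072.
Gradient descent moves in the -V' direction, i.e. u is increasing.
There is no critical point above u=7, and V' keeps the same sign, so the iterate runs off to +∞.

diverges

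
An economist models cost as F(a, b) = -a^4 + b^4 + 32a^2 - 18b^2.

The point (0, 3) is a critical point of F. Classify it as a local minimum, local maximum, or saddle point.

The mixed partial ∂²F/∂a∂b is 0, so the Hessian at any point is diag(F_aa, F_bb) = diag(4(-3a^2 + 16), 12(b^2 - 3)).
At (0, 3): H = diag(64, 72).
Both eigenvalues are positive, so H is positive definite: a local minimum.

local minimum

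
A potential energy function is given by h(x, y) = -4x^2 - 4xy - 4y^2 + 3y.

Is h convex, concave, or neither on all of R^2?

h is quadratic, so its Hessian is the constant matrix H = [[-8, -4], [-4, -8]].
det(H) = 48, tr(H) = -16.
det(H) > 0 and tr(H) < 0, so H is negative definite everywhere: concave.

concave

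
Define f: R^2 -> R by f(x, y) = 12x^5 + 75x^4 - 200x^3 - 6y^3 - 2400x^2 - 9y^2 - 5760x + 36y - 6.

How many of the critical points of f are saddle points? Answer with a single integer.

f separates as a function of x plus a function of y, so ∇f=0 decouples.
∂f/∂x = 60(x - 4)(x + 2)(x + 3)(x + 4) = 0 at x ∈ {-4, -3, -2, 4}; ∂f/∂y = -18(y - 1)(y + 2) = 0 at y ∈ {-2, 1}.
The Hessian is diagonal: diag(f_xx, f_yy). Second derivatives: f_xx(-4)=-960, f_xx(-3)=420, f_xx(-2)=-720, f_xx(4)=20160; f_yy(-2)=54, f_yy(1)=-54.
Saddle points occur where the two diagonal entries have opposite signs: (-4, -2), (-3, 1), (-2, -2), (4, 1). Count: 4.

4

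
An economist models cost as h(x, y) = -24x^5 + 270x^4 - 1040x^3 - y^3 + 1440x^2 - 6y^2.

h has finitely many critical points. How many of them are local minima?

2

h separates as a function of x plus a function of y, so ∇h=0 decouples.
∂h/∂x = -120x(x - 4)(x - 3)(x - 2) = 0 at x ∈ {0, 2, 3, 4}; ∂h/∂y = -3y(y + 4) = 0 at y ∈ {-4, 0}.
The Hessian is diagonal: diag(h_xx, h_yy). Second derivatives: h_xx(0)=2880, h_xx(2)=-480, h_xx(3)=360, h_xx(4)=-960; h_yy(-4)=12, h_yy(0)=-12.
Local minima occur where both diagonal entries positive: (0, -4), (3, -4). Count: 2.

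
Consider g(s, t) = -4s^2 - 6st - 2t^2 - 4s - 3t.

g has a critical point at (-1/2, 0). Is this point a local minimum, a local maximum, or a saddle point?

The Hessian of g is constant: H = [[-8, -6], [-6, -4]].
det(H) = (-8)·(-4) − (-6)² = -4.
Since det(H) < 0, H is indefinite and the critical point is a saddle point.

saddle point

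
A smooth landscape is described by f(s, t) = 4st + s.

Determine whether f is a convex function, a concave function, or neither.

f is quadratic, so its Hessian is the constant matrix H = [[0, 4], [4, 0]].
det(H) = -16, tr(H) = 0.
det(H) < 0, so H is indefinite: neither convex nor concave.

neither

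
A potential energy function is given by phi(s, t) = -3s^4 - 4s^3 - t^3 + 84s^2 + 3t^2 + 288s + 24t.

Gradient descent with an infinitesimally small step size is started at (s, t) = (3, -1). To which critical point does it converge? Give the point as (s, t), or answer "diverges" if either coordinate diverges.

phi is separable, so gradient descent decouples: s follows -∂phi/∂s, t follows -∂phi/∂t.
∂phi/∂s = -12(s - 4)(s + 2)(s + 3); at s=3 this is 360, so s decreases.
∂phi/∂t = -3(t - 4)(t + 2); at t=-1 this is 15, so t decreases.
s converges to its nearest critical value -2 (a local min of the s-part); t converges to -2. The iterate converges to (-2, -2).

(-2, -2)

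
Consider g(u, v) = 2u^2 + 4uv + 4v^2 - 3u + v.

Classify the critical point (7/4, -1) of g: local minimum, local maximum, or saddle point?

local minimum

The Hessian of g is constant: H = [[4, 4], [4, 8]].
det(H) = 4·8 − 4² = 16.
det(H) > 0 and tr(H) = 12 > 0, so H is positive definite and the point is a local minimum.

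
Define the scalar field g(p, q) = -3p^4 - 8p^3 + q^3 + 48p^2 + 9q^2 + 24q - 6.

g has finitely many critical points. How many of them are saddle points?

g separates as a function of p plus a function of q, so ∇g=0 decouples.
∂g/∂p = -12p(p - 2)(p + 4) = 0 at p ∈ {-4, 0, 2}; ∂g/∂q = 3(q + 2)(q + 4) = 0 at q ∈ {-4, -2}.
The Hessian is diagonal: diag(g_pp, g_qq). Second derivatives: g_pp(-4)=-288, g_pp(0)=96, g_pp(2)=-144; g_qq(-4)=-6, g_qq(-2)=6.
Saddle points occur where the two diagonal entries have opposite signs: (-4, -2), (0, -4), (2, -2). Count: 3.

3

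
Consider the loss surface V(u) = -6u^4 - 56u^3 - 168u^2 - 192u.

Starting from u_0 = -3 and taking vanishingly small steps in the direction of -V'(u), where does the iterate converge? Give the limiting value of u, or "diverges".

-2

V'(u) = -24(u + 1)(u + 2)(u + 4), so V'(-3) = -48.
Gradient descent moves in the -V' direction, i.e. u is increasing.
The nearest critical point in that direction is u = -2, where V'' = 48 > 0 (a local minimum). The iterate converges there.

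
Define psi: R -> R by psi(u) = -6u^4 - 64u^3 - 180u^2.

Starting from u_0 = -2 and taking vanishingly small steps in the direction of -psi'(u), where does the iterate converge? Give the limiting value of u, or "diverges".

-3

psi'(u) = -24u(u + 3)(u + 5), so psi'(-2) = 144.
Gradient descent moves in the -psi' direction, i.e. u is decreasing.
The nearest critical point in that direction is u = -3, where psi'' = 144 > 0 (a local minimum). The iterate converges there.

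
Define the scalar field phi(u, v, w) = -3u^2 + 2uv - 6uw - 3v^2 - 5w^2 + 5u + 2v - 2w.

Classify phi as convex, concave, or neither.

phi is quadratic, so its Hessian is the constant matrix H = [[-6, 2, -6], [2, -6, 0], [-6, 0, -10]].
Leading principal minors: -6, 32, -104.
Signs alternate −, +, − ⇒ H ≺ 0 ⇒ concave.

concave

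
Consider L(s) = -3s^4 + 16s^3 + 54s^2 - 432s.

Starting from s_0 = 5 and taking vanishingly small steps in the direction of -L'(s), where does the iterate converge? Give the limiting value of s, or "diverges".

L'(s) = -12(s - 4)(s - 3)(s + 3), so L'(5) = -192.
Gradient descent moves in the -L' direction, i.e. s is increasing.
There is no critical point above s=5, and L' keeps the same sign, so the iterate runs off to +∞.

diverges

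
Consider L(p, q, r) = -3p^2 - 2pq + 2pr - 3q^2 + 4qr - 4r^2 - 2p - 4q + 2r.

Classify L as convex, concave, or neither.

concave

L is quadratic, so its Hessian is the constant matrix H = [[-6, -2, 2], [-2, -6, 4], [2, 4, -8]].
Leading principal minors: -6, 32, -168.
Signs alternate −, +, − ⇒ H ≺ 0 ⇒ concave.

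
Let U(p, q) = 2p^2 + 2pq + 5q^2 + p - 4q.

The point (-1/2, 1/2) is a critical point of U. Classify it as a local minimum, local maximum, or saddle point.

local minimum

The Hessian of U is constant: H = [[4, 2], [2, 10]].
det(H) = 4·10 − 2² = 36.
det(H) > 0 and tr(H) = 14 > 0, so H is positive definite and the point is a local minimum.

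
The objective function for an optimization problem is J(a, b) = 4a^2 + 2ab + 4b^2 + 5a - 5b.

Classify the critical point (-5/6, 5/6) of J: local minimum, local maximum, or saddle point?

local minimum

The Hessian of J is constant: H = [[8, 2], [2, 8]].
det(H) = 8·8 − 2² = 60.
det(H) > 0 and tr(H) = 16 > 0, so H is positive definite and the point is a local minimum.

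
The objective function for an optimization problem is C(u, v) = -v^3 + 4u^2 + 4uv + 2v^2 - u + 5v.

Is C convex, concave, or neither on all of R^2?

The term -v^3 is cubic, so the Hessian is not constant.
∂²C/∂v² = -6v + 4, which takes both signs as v varies (negative for sufficiently large v). A diagonal entry of the Hessian changing sign means the Hessian is neither positive- nor negative-semidefinite on all of R^2.

neither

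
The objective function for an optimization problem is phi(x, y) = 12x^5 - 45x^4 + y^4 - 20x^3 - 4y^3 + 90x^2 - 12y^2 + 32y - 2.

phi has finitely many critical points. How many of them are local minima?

4

phi separates as a function of x plus a function of y, so ∇phi=0 decouples.
∂phi/∂x = 60x(x - 3)(x - 1)(x + 1) = 0 at x ∈ {-1, 0, 1, 3}; ∂phi/∂y = 4(y - 4)(y - 1)(y + 2) = 0 at y ∈ {-2, 1, 4}.
The Hessian is diagonal: diag(phi_xx, phi_yy). Second derivatives: phi_xx(-1)=-480, phi_xx(0)=180, phi_xx(1)=-240, phi_xx(3)=1440; phi_yy(-2)=72, phi_yy(1)=-36, phi_yy(4)=72.
Local minima occur where both diagonal entries positive: (0, -2), (0, 4), (3, -2), (3, 4). Count: 4.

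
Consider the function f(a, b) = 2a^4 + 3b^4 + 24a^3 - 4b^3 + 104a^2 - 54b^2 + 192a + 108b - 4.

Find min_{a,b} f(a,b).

-591

f(a,b) separates as P(a) + Q(b) − 4, so its minimum is min P + min Q − 4.
P'(a) = 8(a + 2)(a + 3)(a + 4) vanishes at a ∈ {-4, -3, -2}; Q'(b) = 12(b - 3)(b - 1)(b + 3) vanishes at b ∈ {-3, 1, 3}.
Local minima of P (where P''>0): P(-4)=-128, P(-2)=-128. Local minima of Q: Q(-3)=-459, Q(3)=-27.
So the global minimum of f is P(-4) + Q(-3) − 4 = -128 − 459 − 4 = -591, attained at (-4, -3).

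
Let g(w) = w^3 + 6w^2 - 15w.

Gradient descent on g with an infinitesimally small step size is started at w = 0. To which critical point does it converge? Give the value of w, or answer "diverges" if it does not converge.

1

g'(w) = 3(w - 1)(w + 5), so g'(0) = -15.
Gradient descent moves in the -g' direction, i.e. w is increasing.
The nearest critical point in that direction is w = 1, where g'' = 18 > 0 (a local minimum). The iterate converges there.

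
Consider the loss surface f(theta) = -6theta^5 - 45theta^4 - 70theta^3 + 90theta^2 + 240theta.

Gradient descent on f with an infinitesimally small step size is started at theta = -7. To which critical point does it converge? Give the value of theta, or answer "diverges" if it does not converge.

f'(theta) = -30(theta - 1)(theta + 1)(theta + 2)(theta + 4), so f'(-7) = -21600.
Gradient descent moves in the -f' direction, i.e. theta is increasing.
The nearest critical point in that direction is theta = -4, where f'' = 900 > 0 (a local minimum). The iterate converges there.

-4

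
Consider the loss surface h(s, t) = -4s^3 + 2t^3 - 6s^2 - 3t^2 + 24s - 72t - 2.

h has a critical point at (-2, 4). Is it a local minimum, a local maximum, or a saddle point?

local minimum

The mixed partial ∂²h/∂s∂t is 0, so the Hessian at any point is diag(h_ss, h_tt) = diag(-12(2s + 1), 6(2t - 1)).
At (-2, 4): H = diag(36, 42).
Both eigenvalues are positive, so H is positive definite: a local minimum.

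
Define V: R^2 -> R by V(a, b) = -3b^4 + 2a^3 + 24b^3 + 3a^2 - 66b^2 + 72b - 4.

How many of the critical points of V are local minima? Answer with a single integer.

1

V separates as a function of a plus a function of b, so ∇V=0 decouples.
∂V/∂a = 6a(a + 1) = 0 at a ∈ {-1, 0}; ∂V/∂b = -12(b - 3)(b - 2)(b - 1) = 0 at b ∈ {1, 2, 3}.
The Hessian is diagonal: diag(V_aa, V_bb). Second derivatives: V_aa(-1)=-6, V_aa(0)=6; V_bb(1)=-24, V_bb(2)=12, V_bb(3)=-24.
Local minima occur where both diagonal entries positive: (0, 2). Count: 1.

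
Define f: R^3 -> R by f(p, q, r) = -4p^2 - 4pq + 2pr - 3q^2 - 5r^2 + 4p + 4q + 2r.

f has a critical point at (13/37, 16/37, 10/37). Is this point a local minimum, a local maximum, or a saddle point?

local maximum

The Hessian is constant: H = [[-8, -4, 2], [-4, -6, 0], [2, 0, -10]].
Leading principal minors: Δ₁ = -8, Δ₂ = 32, Δ₃ = -296.
The minors alternate sign starting negative (−, +, −), so H is negative definite: a local maximum.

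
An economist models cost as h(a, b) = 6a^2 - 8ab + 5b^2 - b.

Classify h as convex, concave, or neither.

convex

h is quadratic, so its Hessian is the constant matrix H = [[12, -8], [-8, 10]].
det(H) = 56, tr(H) = 22.
det(H) > 0 and tr(H) > 0, so H is positive definite everywhere: convex.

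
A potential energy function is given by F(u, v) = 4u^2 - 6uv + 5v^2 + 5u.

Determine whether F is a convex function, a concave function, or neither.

F is quadratic, so its Hessian is the constant matrix H = [[8, -6], [-6, 10]].
det(H) = 44, tr(H) = 18.
det(H) > 0 and tr(H) > 0, so H is positive definite everywhere: convex.

convex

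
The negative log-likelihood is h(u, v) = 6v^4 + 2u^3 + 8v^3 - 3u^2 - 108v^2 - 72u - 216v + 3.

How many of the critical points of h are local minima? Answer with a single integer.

2

h separates as a function of u plus a function of v, so ∇h=0 decouples.
∂h/∂u = 6(u - 4)(u + 3) = 0 at u ∈ {-3, 4}; ∂h/∂v = 24(v - 3)(v + 1)(v + 3) = 0 at v ∈ {-3, -1, 3}.
The Hessian is diagonal: diag(h_uu, h_vv). Second derivatives: h_uu(-3)=-42, h_uu(4)=42; h_vv(-3)=288, h_vv(-1)=-192, h_vv(3)=576.
Local minima occur where both diagonal entries positive: (4, -3), (4, 3). Count: 2.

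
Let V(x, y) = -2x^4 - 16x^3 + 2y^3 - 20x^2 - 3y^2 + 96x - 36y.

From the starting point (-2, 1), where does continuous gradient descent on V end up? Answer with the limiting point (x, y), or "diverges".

(-3, 3)

V is separable, so gradient descent decouples: x follows -∂V/∂x, y follows -∂V/∂y.
∂V/∂x = -8(x - 1)(x + 3)(x + 4); at x=-2 this is 48, so x decreases.
∂V/∂y = 6(y - 3)(y + 2); at y=1 this is -36, so y increases.
x converges to its nearest critical value -3 (a local min of the x-part); y converges to 3. The iterate converges to (-3, 3).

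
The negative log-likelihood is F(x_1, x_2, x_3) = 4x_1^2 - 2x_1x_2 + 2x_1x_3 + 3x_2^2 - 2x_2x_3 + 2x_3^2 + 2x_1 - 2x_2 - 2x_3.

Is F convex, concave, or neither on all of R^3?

convex

F is quadratic, so its Hessian is the constant matrix H = [[8, -2, 2], [-2, 6, -2], [2, -2, 4]].
Leading principal minors: 8, 44, 136.
All positive ⇒ H ≻ 0 ⇒ convex.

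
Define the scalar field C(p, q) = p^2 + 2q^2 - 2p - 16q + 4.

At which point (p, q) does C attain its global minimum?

C(p,q) separates as A(p) + B(q) + 4, so its minimum is min A + min B + 4.
A'(p) = 2p - 2 vanishes at p ∈ {1}; B'(q) = 4q - 16 vanishes at q ∈ {4}.
Local minima of A (where A''>0): A(1)=-1. Local minima of B: B(4)=-32.
So the global minimum of C is A(1) + B(4) + 4 = -1 − 32 + 4 = -29, attained at (1, 4).

(1, 4)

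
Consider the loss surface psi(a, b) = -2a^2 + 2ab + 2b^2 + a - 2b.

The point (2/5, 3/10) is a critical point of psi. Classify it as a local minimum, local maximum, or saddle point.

saddle point

The Hessian of psi is constant: H = [[-4, 2], [2, 4]].
det(H) = (-4)·4 − 2² = -20.
Since det(H) < 0, H is indefinite and the critical point is a saddle point.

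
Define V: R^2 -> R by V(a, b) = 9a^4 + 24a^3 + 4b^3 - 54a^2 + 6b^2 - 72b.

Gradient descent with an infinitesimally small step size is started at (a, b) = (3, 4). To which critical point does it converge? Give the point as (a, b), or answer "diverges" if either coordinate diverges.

(1, 2)

V is separable, so gradient descent decouples: a follows -∂V/∂a, b follows -∂V/∂b.
∂V/∂a = 36a(a - 1)(a + 3); at a=3 this is 1296, so a decreases.
∂V/∂b = 12(b - 2)(b + 3); at b=4 this is 168, so b decreases.
a converges to its nearest critical value 1 (a local min of the a-part); b converges to 2. The iterate converges to (1, 2).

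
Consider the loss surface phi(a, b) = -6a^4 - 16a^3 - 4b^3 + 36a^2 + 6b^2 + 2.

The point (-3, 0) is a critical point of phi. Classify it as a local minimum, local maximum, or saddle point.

saddle point

The mixed partial ∂²phi/∂a∂b is 0, so the Hessian at any point is diag(phi_aa, phi_bb) = diag(24(-3a^2 - 4a + 3), 12(-2b + 1)).
At (-3, 0): H = diag(-288, 12).
The eigenvalues have opposite signs, so H is indefinite: a saddle point.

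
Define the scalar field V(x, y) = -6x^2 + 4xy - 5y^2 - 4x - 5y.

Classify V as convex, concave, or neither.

concave

V is quadratic, so its Hessian is the constant matrix H = [[-12, 4], [4, -10]].
det(H) = 104, tr(H) = -22.
det(H) > 0 and tr(H) < 0, so H is negative definite everywhere: concave.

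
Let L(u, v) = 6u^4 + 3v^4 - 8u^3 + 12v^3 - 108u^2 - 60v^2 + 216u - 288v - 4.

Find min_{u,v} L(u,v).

L(u,v) separates as P(u) + Q(v) − 4, so its minimum is min P + min Q − 4.
P'(u) = 24(u - 3)(u - 1)(u + 3) vanishes at u ∈ {-3, 1, 3}; Q'(v) = 12(v - 3)(v + 2)(v + 4) vanishes at v ∈ {-4, -2, 3}.
Local minima of P (where P''>0): P(-3)=-918, P(3)=-54. Local minima of Q: Q(-4)=192, Q(3)=-837.
So the global minimum of L is P(-3) + Q(3) − 4 = -918 − 837 − 4 = -1759, attained at (-3, 3).

-1759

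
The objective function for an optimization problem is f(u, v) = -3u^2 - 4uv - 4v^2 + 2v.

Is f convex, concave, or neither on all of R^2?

concave

f is quadratic, so its Hessian is the constant matrix H = [[-6, -4], [-4, -8]].
det(H) = 32, tr(H) = -14.
det(H) > 0 and tr(H) < 0, so H is negative definite everywhere: concave.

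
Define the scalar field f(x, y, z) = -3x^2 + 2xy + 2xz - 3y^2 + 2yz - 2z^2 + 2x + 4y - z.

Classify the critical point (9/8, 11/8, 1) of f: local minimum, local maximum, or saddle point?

The Hessian is constant: H = [[-6, 2, 2], [2, -6, 2], [2, 2, -4]].
Leading principal minors: Δ₁ = -6, Δ₂ = 32, Δ₃ = -64.
The minors alternate sign starting negative (−, +, −), so H is negative definite: a local maximum.

local maximum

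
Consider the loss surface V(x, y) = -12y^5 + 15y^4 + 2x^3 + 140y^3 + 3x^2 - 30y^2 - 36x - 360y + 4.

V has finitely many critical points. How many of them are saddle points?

V separates as a function of x plus a function of y, so ∇V=0 decouples.
∂V/∂x = 6(x - 2)(x + 3) = 0 at x ∈ {-3, 2}; ∂V/∂y = -60(y - 3)(y - 1)(y + 1)(y + 2) = 0 at y ∈ {-2, -1, 1, 3}.
The Hessian is diagonal: diag(V_xx, V_yy). Second derivatives: V_xx(-3)=-30, V_xx(2)=30; V_yy(-2)=900, V_yy(-1)=-480, V_yy(1)=720, V_yy(3)=-2400.
Saddle points occur where the two diagonal entries have opposite signs: (-3, -2), (-3, 1), (2, -1), (2, 3). Count: 4.

4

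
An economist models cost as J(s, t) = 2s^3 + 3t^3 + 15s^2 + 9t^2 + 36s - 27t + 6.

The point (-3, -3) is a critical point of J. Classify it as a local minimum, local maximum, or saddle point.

local maximum

The mixed partial ∂²J/∂s∂t is 0, so the Hessian at any point is diag(J_ss, J_tt) = diag(6(2s + 5), 18(t + 1)).
At (-3, -3): H = diag(-6, -36).
Both eigenvalues are negative, so H is negative definite: a local maximum.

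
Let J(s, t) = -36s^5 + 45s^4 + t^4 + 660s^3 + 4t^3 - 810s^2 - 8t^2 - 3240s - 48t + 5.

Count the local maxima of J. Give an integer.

J separates as a function of s plus a function of t, so ∇J=0 decouples.
∂J/∂s = -180(s - 3)(s - 2)(s + 1)(s + 3) = 0 at s ∈ {-3, -1, 2, 3}; ∂J/∂t = 4(t - 2)(t + 2)(t + 3) = 0 at t ∈ {-3, -2, 2}.
The Hessian is diagonal: diag(J_ss, J_tt). Second derivatives: J_ss(-3)=10800, J_ss(-1)=-4320, J_ss(2)=2700, J_ss(3)=-4320; J_tt(-3)=20, J_tt(-2)=-16, J_tt(2)=80.
Local maxima occur where both diagonal entries negative: (-1, -2), (3, -2). Count: 2.

2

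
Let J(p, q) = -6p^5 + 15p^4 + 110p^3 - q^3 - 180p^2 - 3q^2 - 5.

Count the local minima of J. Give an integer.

2

J separates as a function of p plus a function of q, so ∇J=0 decouples.
∂J/∂p = -30p(p - 4)(p - 1)(p + 3) = 0 at p ∈ {-3, 0, 1, 4}; ∂J/∂q = -3q(q + 2) = 0 at q ∈ {-2, 0}.
The Hessian is diagonal: diag(J_pp, J_qq). Second derivatives: J_pp(-3)=2520, J_pp(0)=-360, J_pp(1)=360, J_pp(4)=-2520; J_qq(-2)=6, J_qq(0)=-6.
Local minima occur where both diagonal entries positive: (-3, -2), (1, -2). Count: 2.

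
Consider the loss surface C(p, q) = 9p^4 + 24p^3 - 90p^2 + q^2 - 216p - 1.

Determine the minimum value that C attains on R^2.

-457

C(p,q) separates as A(p) + B(q) − 1, so its minimum is min A + min B − 1.
A'(p) = 36(p - 2)(p + 1)(p + 3) vanishes at p ∈ {-3, -1, 2}; B'(q) = 2q vanishes at q ∈ {0}.
Local minima of A (where A''>0): A(-3)=-81, A(2)=-456. Local minima of B: B(0)=0.
So the global minimum of C is A(2) + B(0) − 1 = -456 + 0 − 1 = -457, attained at (2, 0).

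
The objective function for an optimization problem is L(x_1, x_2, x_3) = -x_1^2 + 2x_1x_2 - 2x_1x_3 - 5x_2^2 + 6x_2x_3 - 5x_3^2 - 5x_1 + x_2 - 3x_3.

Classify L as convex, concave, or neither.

concave

L is quadratic, so its Hessian is the constant matrix H = [[-2, 2, -2], [2, -10, 6], [-2, 6, -10]].
Leading principal minors: -2, 16, -96.
Signs alternate −, +, − ⇒ H ≺ 0 ⇒ concave.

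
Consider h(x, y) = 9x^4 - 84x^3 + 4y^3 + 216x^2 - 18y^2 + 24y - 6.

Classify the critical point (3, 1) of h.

The mixed partial ∂²h/∂x∂y is 0, so the Hessian at any point is diag(h_xx, h_yy) = diag(36(3x^2 - 14x + 12), 12(2y - 3)).
At (3, 1): H = diag(-108, -12).
Both eigenvalues are negative, so H is negative definite: a local maximum.

local maximum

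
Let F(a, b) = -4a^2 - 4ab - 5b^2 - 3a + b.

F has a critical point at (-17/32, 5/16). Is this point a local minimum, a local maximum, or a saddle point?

The Hessian of F is constant: H = [[-8, -4], [-4, -10]].
det(H) = (-8)·(-10) − (-4)² = 64.
det(H) > 0 and tr(H) = -18 < 0, so H is negative definite and the point is a local maximum.

local maximum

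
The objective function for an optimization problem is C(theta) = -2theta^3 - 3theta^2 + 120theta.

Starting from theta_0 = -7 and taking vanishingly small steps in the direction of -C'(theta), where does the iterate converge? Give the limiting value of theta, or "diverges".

-5

C'(theta) = -6(theta - 4)(theta + 5), so C'(-7) = -132.
Gradient descent moves in the -C' direction, i.e. theta is increasing.
The nearest critical point in that direction is theta = -5, where C'' = 54 > 0 (a local minimum). The iterate converges there.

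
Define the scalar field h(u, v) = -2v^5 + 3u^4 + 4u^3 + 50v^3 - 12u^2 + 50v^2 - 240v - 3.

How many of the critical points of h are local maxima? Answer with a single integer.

2

h separates as a function of u plus a function of v, so ∇h=0 decouples.
∂h/∂u = 12u(u - 1)(u + 2) = 0 at u ∈ {-2, 0, 1}; ∂h/∂v = -10(v - 4)(v - 1)(v + 2)(v + 3) = 0 at v ∈ {-3, -2, 1, 4}.
The Hessian is diagonal: diag(h_uu, h_vv). Second derivatives: h_uu(-2)=72, h_uu(0)=-24, h_uu(1)=36; h_vv(-3)=280, h_vv(-2)=-180, h_vv(1)=360, h_vv(4)=-1260.
Local maxima occur where both diagonal entries negative: (0, -2), (0, 4). Count: 2.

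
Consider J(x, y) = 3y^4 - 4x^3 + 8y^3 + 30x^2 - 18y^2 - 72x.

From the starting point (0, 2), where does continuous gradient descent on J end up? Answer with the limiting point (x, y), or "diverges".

J is separable, so gradient descent decouples: x follows -∂J/∂x, y follows -∂J/∂y.
∂J/∂x = -12(x - 3)(x - 2); at x=0 this is -72, so x increases.
∂J/∂y = 12y(y - 1)(y + 3); at y=2 this is 120, so y decreases.
x converges to its nearest critical value 2 (a local min of the x-part); y converges to 1. The iterate converges to (2, 1).

(2, 1)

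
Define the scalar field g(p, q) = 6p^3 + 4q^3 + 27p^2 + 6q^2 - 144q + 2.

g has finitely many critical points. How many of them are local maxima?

g separates as a function of p plus a function of q, so ∇g=0 decouples.
∂g/∂p = 18p(p + 3) = 0 at p ∈ {-3, 0}; ∂g/∂q = 12(q - 3)(q + 4) = 0 at q ∈ {-4, 3}.
The Hessian is diagonal: diag(g_pp, g_qq). Second derivatives: g_pp(-3)=-54, g_pp(0)=54; g_qq(-4)=-84, g_qq(3)=84.
Local maxima occur where both diagonal entries negative: (-3, -4). Count: 1.

1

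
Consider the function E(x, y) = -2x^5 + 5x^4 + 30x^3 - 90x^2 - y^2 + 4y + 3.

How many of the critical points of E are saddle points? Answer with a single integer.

2

E separates as a function of x plus a function of y, so ∇E=0 decouples.
∂E/∂x = -10x(x - 3)(x - 2)(x + 3) = 0 at x ∈ {-3, 0, 2, 3}; ∂E/∂y = -2(y - 2) = 0 at y ∈ {2}.
The Hessian is diagonal: diag(E_xx, E_yy). Second derivatives: E_xx(-3)=900, E_xx(0)=-180, E_xx(2)=100, E_xx(3)=-180; E_yy(2)=-2.
Saddle points occur where the two diagonal entries have opposite signs: (-3, 2), (2, 2). Count: 2.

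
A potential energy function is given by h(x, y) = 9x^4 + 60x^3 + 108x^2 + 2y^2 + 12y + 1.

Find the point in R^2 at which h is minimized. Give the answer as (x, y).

h(x,y) separates as P(x) + Q(y) + 1, so its minimum is min P + min Q + 1.
P'(x) = 36x(x + 2)(x + 3) vanishes at x ∈ {-3, -2, 0}; Q'(y) = 4y + 12 vanishes at y ∈ {-3}.
Local minima of P (where P''>0): P(-3)=81, P(0)=0. Local minima of Q: Q(-3)=-18.
So the global minimum of h is P(0) + Q(-3) + 1 = 0 − 18 + 1 = -17, attained at (0, -3).

(0, -3)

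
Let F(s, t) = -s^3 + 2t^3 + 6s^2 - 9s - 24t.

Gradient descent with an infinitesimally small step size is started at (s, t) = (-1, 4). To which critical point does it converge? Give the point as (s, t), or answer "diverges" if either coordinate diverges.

(1, 2)

F is separable, so gradient descent decouples: s follows -∂F/∂s, t follows -∂F/∂t.
∂F/∂s = -3(s - 3)(s - 1); at s=-1 this is -24, so s increases.
∂F/∂t = 6(t - 2)(t + 2); at t=4 this is 72, so t decreases.
s converges to its nearest critical value 1 (a local min of the s-part); t converges to 2. The iterate converges to (1, 2).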